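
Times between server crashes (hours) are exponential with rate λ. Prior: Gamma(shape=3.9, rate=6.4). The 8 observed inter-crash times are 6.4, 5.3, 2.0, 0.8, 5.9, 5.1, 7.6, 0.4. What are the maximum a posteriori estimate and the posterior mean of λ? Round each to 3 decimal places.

MAP: 0.273. Posterior mean: 0.298.

Σ times = 33.5. Posterior: Gamma(shape = 3.9+8 = 11.9, rate = 6.4+33.5 = 39.9).
Mode = (α−1)/β = 10.9/39.9 = 0.273.
Mean = α/β = 11.9/39.9 = 0.298.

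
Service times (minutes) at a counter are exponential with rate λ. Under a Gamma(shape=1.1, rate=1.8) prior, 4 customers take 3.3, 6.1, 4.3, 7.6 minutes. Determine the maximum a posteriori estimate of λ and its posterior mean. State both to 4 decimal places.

MAP = 0.1775, posterior mean = 0.2208

Σ times = 21.3. Posterior: Gamma(shape = 1.1+4 = 5.1, rate = 1.8+21.3 = 23.1).
Mode = (α−1)/β = 4.1/23.1 = 0.1775.
Mean = α/β = 5.1/23.1 = 0.2208.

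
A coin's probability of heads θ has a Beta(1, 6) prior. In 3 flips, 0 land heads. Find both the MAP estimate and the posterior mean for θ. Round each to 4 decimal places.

Posterior: Beta(1+0, 6+3) = Beta(1, 9).
Since α = 1 ≤ 1 and β > 1, the Beta density is monotone decreasing on [0,1]; the mode is at 0.
Mean = 1/(1+9) = 0.1000.
Right-skewed posterior ⇒ mode < mean.

θ_MAP = 0.0000, E[θ|data] = 0.1000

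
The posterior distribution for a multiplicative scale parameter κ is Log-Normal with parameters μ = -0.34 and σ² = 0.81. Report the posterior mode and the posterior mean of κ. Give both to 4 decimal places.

MAP: 0.3166. Posterior mean: 1.0672.

Mode = exp(μ − σ²) = exp(-1.15) = 0.3166.
Mean = exp(μ + σ²/2) = exp(0.065) = 1.0672.
Mean > mode: the posterior has a right tail.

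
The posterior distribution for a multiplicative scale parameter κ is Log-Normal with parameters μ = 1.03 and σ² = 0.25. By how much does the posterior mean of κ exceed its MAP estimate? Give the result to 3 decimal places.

Mode = exp(μ − σ²) = exp(0.78) = 2.181.
Mean = exp(μ + σ²/2) = exp(1.155) = 3.174.
Difference = 3.174 − 2.181 = 0.993.
The mean is pulled above the mode by the posterior's right skew.

0.993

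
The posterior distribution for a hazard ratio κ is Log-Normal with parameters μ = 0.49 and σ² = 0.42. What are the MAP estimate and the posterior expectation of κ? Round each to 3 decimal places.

MAP: 1.073. Posterior mean: 2.014.

Mode = exp(μ − σ²) = exp(0.07) = 1.073.
Mean = exp(μ + σ²/2) = exp(0.700) = 2.014.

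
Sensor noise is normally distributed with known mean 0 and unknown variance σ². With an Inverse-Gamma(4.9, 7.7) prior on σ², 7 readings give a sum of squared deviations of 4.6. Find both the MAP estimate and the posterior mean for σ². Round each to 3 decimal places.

Posterior: Inverse-Gamma(shape = 4.9+7/2 = 8.4, scale = 7.7+4.6/2 = 10.0).
Mode = β/(α+1) = 10.0/9.4 = 1.064.
Mean = β/(α−1) = 10.0/7.4 = 1.351.

MAP estimate = 1.064, posterior mean = 1.351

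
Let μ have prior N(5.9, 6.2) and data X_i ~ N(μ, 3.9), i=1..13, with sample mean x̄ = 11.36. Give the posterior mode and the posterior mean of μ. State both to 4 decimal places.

Posterior for μ is Normal. Precision-weighted mean: (1/6.2·5.9 + 13/3.9·11.36) / (1/6.2 + 13/3.9) = 11.1080.
A Normal posterior is symmetric, so mode = mean.

posterior mode = 11.1080, posterior mean = 11.1080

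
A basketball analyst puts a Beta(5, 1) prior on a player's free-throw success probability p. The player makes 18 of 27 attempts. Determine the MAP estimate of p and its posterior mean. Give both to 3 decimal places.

Posterior: Beta(5+18, 1+9) = Beta(23, 10).
Mode = (23−1)/(23+10−2) = 22/31 = 0.710.
Mean = 23/(23+10) = 23/33 = 0.697.

MAP = 0.710, posterior mean = 0.697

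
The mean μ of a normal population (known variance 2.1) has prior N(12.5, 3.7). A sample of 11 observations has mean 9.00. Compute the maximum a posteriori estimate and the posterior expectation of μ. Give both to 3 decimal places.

MAP = 9.172, posterior mean = 9.172

Posterior for μ is Normal. Precision-weighted mean: (1/3.7·12.5 + 11/2.1·9.00) / (1/3.7 + 11/2.1) = 9.172.
A Normal posterior is symmetric, so mode = mean.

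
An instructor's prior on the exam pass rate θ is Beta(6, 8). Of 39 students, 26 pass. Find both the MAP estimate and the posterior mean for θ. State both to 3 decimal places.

Posterior: Beta(6+26, 8+13) = Beta(32, 21).
Mode = (32−1)/(32+21−2) = 31/51 = 0.608.
Mean = 32/(32+21) = 32/53 = 0.604.

MAP = 0.608; posterior mean = 0.604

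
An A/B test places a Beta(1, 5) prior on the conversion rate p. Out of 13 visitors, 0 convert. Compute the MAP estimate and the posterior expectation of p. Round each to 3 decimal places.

MAP estimate = 0.000, posterior expectation = 0.053

Posterior: Beta(1+0, 5+13) = Beta(1, 18).
Since α = 1 ≤ 1 and β > 1, the Beta density is monotone decreasing on [0,1]; the mode is at 0.
Mean = 1/(1+18) = 0.053.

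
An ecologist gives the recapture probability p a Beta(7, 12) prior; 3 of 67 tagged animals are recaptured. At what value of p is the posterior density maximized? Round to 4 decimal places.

0.1071

Posterior: Beta(7+3, 12+64) = Beta(10, 76).
Mode = (10−1)/(10+76−2) = 9/84 = 0.1071.
Mean = 10/(10+76) = 10/86 = 0.1163.
This is the posterior mode — the MAP estimate.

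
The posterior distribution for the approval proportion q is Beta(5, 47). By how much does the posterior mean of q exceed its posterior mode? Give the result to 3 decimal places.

0.016

Mode = (5−1)/(5+47−2) = 4/50 = 0.080.
Mean = 5/(5+47) = 5/52 = 0.096.
Difference = 0.096 − 0.080 = 0.016.
The posterior is right-skewed, so the mean exceeds the mode.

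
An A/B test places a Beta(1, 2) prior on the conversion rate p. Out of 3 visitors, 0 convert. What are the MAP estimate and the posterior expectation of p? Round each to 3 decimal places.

MAP: 0.000. Posterior mean: 0.167.

Posterior: Beta(1+0, 2+3) = Beta(1, 5).
Since α = 1 ≤ 1 and β > 1, the Beta density is monotone decreasing on [0,1]; the mode is at 0.
Mean = 1/(1+5) = 0.167.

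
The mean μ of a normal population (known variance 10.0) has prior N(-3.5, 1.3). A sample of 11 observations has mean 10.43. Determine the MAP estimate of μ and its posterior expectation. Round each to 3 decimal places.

Posterior for μ is Normal. Precision-weighted mean: (1/1.3·-3.5 + 11/10.0·10.43) / (1/1.3 + 11/10.0) = 4.697.
A Normal posterior is symmetric, so mode = mean.

MAP = 4.697; posterior mean = 4.697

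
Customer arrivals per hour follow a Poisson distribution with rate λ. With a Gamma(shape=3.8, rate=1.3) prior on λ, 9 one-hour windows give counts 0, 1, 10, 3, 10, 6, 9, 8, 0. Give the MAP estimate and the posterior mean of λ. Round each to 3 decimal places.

Σ counts = 47. Posterior: Gamma(shape = 3.8+47 = 50.8, rate = 1.3+9 = 10.3).
Mode = (α−1)/β = 49.8/10.3 = 4.835.
Mean = α/β = 50.8/10.3 = 4.932.

MAP: 4.835. Posterior mean: 4.932.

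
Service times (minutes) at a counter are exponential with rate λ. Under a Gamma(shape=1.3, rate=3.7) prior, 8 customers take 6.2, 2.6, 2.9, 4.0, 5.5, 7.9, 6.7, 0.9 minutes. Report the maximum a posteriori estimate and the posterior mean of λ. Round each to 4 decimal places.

Σ times = 36.7. Posterior: Gamma(shape = 1.3+8 = 9.3, rate = 3.7+36.7 = 40.4).
Mode = (α−1)/β = 8.3/40.4 = 0.2054.
Mean = α/β = 9.3/40.4 = 0.2302.
The mean is pulled above the mode by the posterior's right skew.

maximum a posteriori estimate = 0.2054, posterior mean = 0.2302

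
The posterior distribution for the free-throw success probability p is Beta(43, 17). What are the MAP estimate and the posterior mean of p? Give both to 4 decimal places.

Mode = (43−1)/(43+17−2) = 42/58 = 0.7241.
Mean = 43/(43+17) = 43/60 = 0.7167.

MAP = 0.7241, posterior mean = 0.7167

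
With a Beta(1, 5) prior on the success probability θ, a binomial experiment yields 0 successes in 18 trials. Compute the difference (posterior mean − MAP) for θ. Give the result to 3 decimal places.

0.042

Posterior: Beta(1+0, 5+18) = Beta(1, 23).
Since α = 1 ≤ 1 and β > 1, the Beta density is monotone decreasing on [0,1]; the mode is at 0.
Mean = 1/(1+23) = 0.042.
Difference = 0.042 − 0.000 = 0.042.
The posterior is right-skewed, so the mean exceeds the mode.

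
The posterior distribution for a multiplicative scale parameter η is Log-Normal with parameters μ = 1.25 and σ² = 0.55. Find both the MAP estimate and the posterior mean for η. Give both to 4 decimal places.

η_MAP = 2.0138, E[η|data] = 4.5951

Mode = exp(μ − σ²) = exp(0.70) = 2.0138.
Mean = exp(μ + σ²/2) = exp(1.525) = 4.5951.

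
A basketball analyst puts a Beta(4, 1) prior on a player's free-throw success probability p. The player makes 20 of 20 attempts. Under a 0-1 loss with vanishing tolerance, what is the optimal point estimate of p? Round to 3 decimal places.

1.000

Posterior: Beta(4+20, 1+0) = Beta(24, 1).
Since β = 1 ≤ 1 and α > 1, the Beta density is monotone increasing on [0,1]; the mode is at 1.
Mean = 24/(24+1) = 0.960.
This is the posterior mode — the MAP estimate.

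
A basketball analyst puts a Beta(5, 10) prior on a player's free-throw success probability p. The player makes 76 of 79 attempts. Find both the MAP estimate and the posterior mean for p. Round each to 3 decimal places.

MAP: 0.870. Posterior mean: 0.862.

Posterior: Beta(5+76, 10+3) = Beta(81, 13).
Mode = (81−1)/(81+13−2) = 80/92 = 0.870.
Mean = 81/(81+13) = 81/94 = 0.862.
Left-skewed posterior ⇒ mean < mode.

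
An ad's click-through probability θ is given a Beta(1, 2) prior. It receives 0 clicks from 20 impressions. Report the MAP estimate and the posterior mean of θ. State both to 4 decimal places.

Posterior: Beta(1+0, 2+20) = Beta(1, 22).
Since α = 1 ≤ 1 and β > 1, the Beta density is monotone decreasing on [0,1]; the mode is at 0.
Mean = 1/(1+22) = 0.0435.
Right-skewed posterior ⇒ mode < mean.

MAP = 0.0000; posterior mean = 0.0435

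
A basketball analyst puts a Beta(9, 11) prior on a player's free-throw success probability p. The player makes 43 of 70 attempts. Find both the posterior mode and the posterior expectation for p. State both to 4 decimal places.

Posterior: Beta(9+43, 11+27) = Beta(52, 38).
Mode = (52−1)/(52+38−2) = 51/88 = 0.5795.
Mean = 52/(52+38) = 52/90 = 0.5778.

MAP: 0.5795. Posterior mean: 0.5778.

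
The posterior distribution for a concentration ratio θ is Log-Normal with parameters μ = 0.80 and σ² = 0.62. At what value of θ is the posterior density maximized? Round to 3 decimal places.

1.197

Mode = exp(μ − σ²) = exp(0.18) = 1.197.
Mean = exp(μ + σ²/2) = exp(1.110) = 3.034.
This is the posterior mode — the MAP estimate.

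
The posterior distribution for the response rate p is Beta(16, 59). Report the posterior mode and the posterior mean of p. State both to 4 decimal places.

Mode = (16−1)/(16+59−2) = 15/73 = 0.2055.
Mean = 16/(16+59) = 16/75 = 0.2133.
Mean > mode: the posterior has a right tail.

MAP: 0.2055. Posterior mean: 0.2133.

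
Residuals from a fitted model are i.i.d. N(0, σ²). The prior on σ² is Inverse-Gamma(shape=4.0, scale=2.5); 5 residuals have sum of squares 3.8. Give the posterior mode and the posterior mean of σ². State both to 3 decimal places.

Posterior: Inverse-Gamma(shape = 4.0+5/2 = 6.5, scale = 2.5+3.8/2 = 4.4).
Mode = β/(α+1) = 4.4/7.5 = 0.587.
Mean = β/(α−1) = 4.4/5.5 = 0.800.
The posterior is right-skewed, so the mean exceeds the mode.

σ²_MAP = 0.587, E[σ²|data] = 0.800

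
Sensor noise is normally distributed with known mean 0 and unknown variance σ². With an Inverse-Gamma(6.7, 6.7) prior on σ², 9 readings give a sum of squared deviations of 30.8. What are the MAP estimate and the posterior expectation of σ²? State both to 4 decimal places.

MAP = 1.8115, posterior mean = 2.1667

Posterior: Inverse-Gamma(shape = 6.7+9/2 = 11.2, scale = 6.7+30.8/2 = 22.1).
Mode = β/(α+1) = 22.1/12.2 = 1.8115.
Mean = β/(α−1) = 22.1/10.2 = 2.1667.
Mean > mode: the posterior has a right tail.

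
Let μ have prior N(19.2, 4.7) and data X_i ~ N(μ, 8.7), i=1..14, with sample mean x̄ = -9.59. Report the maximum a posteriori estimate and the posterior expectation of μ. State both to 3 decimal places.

MAP = -6.228; posterior mean = -6.228

Posterior for μ is Normal. Precision-weighted mean: (1/4.7·19.2 + 14/8.7·-9.59) / (1/4.7 + 14/8.7) = -6.228.
A Normal posterior is symmetric, so mode = mean.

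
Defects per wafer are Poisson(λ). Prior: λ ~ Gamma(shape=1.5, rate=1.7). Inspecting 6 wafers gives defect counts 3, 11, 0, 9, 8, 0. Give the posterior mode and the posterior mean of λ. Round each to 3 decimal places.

Σ counts = 31. Posterior: Gamma(shape = 1.5+31 = 32.5, rate = 1.7+6 = 7.7).
Mode = (α−1)/β = 31.5/7.7 = 4.091.
Mean = α/β = 32.5/7.7 = 4.221.
The posterior is right-skewed, so the mean exceeds the mode.

MAP = 4.091; posterior mean = 4.221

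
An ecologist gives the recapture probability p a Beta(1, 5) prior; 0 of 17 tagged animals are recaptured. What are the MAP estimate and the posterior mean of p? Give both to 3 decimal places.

Posterior: Beta(1+0, 5+17) = Beta(1, 22).
Since α = 1 ≤ 1 and β > 1, the Beta density is monotone decreasing on [0,1]; the mode is at 0.
Mean = 1/(1+22) = 0.043.

MAP estimate = 0.000, posterior mean = 0.043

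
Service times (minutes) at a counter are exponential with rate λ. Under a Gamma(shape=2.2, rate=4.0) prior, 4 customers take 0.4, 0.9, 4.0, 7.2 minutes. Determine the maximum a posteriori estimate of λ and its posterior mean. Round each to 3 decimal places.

Σ times = 12.5. Posterior: Gamma(shape = 2.2+4 = 6.2, rate = 4.0+12.5 = 16.5).
Mode = (α−1)/β = 5.2/16.5 = 0.315.
Mean = α/β = 6.2/16.5 = 0.376.
The posterior is right-skewed, so the mean exceeds the mode.

maximum a posteriori estimate = 0.315, posterior mean = 0.376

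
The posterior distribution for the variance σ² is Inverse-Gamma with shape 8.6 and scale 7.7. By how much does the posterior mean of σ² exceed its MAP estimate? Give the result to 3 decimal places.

0.211

Mode = β/(α+1) = 7.7/9.6 = 0.802.
Mean = β/(α−1) = 7.7/7.6 = 1.013.
Difference = 1.013 − 0.802 = 0.211.
The mean is pulled above the mode by the posterior's right skew.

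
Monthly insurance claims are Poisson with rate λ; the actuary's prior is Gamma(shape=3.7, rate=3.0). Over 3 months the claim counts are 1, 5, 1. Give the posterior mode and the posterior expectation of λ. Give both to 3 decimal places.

Σ counts = 7. Posterior: Gamma(shape = 3.7+7 = 10.7, rate = 3.0+3 = 6.0).
Mode = (α−1)/β = 9.7/6.0 = 1.617.
Mean = α/β = 10.7/6.0 = 1.783.

posterior mode = 1.617, posterior expectation = 1.783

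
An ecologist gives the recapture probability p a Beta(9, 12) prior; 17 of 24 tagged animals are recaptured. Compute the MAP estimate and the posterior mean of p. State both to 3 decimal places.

Posterior: Beta(9+17, 12+7) = Beta(26, 19).
Mode = (26−1)/(26+19−2) = 25/43 = 0.581.
Mean = 26/(26+19) = 26/45 = 0.578.

p_MAP = 0.581, E[p|data] = 0.578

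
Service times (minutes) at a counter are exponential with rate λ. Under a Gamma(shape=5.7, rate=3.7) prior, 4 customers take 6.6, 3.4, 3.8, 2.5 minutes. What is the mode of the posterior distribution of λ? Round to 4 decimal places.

0.4350

Σ times = 16.3. Posterior: Gamma(shape = 5.7+4 = 9.7, rate = 3.7+16.3 = 20.0).
Mode = (α−1)/β = 8.7/20.0 = 0.4350.
Mean = α/β = 9.7/20.0 = 0.4850.
This is the posterior mode — the MAP estimate.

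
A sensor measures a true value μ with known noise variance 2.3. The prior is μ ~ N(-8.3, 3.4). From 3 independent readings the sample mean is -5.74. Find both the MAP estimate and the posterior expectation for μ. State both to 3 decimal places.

Posterior for μ is Normal. Precision-weighted mean: (1/3.4·-8.3 + 3/2.3·-5.74) / (1/3.4 + 3/2.3) = -6.211.
A Normal posterior is symmetric, so mode = mean.

MAP: -6.211. Posterior mean: -6.211.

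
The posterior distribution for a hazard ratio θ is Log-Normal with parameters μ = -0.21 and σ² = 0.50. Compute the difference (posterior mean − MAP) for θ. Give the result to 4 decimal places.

0.5492

Mode = exp(μ − σ²) = exp(-0.71) = 0.4916.
Mean = exp(μ + σ²/2) = exp(0.040) = 1.0408.
Difference = 1.0408 − 0.4916 = 0.5492.
The mean is pulled above the mode by the posterior's right skew.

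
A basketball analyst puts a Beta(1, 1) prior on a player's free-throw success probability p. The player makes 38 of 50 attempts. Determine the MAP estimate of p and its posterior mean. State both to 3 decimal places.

p_MAP = 0.760, E[p|data] = 0.750

Posterior: Beta(1+38, 1+12) = Beta(39, 13).
Mode = (39−1)/(39+13−2) = 38/50 = 0.760.
Mean = 39/(39+13) = 39/52 = 0.750.
The posterior is left-skewed, so the mode exceeds the mean.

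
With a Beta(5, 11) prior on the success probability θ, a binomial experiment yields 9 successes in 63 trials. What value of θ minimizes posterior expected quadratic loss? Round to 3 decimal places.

0.177

Posterior: Beta(5+9, 11+54) = Beta(14, 65).
Mode = (14−1)/(14+65−2) = 13/77 = 0.169.
Mean = 14/(14+65) = 14/79 = 0.177.
Quadratic loss ⇒ the optimal estimator is the posterior mean.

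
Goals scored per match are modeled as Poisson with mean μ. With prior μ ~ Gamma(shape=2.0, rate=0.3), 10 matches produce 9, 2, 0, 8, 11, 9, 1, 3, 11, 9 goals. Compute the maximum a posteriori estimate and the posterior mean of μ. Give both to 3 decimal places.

maximum a posteriori estimate = 6.214, posterior mean = 6.311

Σ counts = 63. Posterior: Gamma(shape = 2.0+63 = 65.0, rate = 0.3+10 = 10.3).
Mode = (α−1)/β = 64.0/10.3 = 6.214.
Mean = α/β = 65.0/10.3 = 6.311.
Right-skewed posterior ⇒ mode < mean.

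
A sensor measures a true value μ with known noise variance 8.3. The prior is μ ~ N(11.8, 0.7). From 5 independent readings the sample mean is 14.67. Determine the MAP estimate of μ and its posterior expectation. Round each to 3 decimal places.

Posterior for μ is Normal. Precision-weighted mean: (1/0.7·11.8 + 5/8.3·14.67) / (1/0.7 + 5/8.3) = 12.651.
A Normal posterior is symmetric, so mode = mean.

MAP = 12.651, posterior mean = 12.651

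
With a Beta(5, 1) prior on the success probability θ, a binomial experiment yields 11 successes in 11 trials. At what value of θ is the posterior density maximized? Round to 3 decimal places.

1.000

Posterior: Beta(5+11, 1+0) = Beta(16, 1).
Since β = 1 ≤ 1 and α > 1, the Beta density is monotone increasing on [0,1]; the mode is at 1.
Mean = 16/(16+1) = 0.941.
This is the posterior mode — the MAP estimate.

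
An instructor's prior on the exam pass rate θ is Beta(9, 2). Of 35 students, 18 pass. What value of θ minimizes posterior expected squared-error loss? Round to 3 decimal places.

Posterior: Beta(9+18, 2+17) = Beta(27, 19).
Mode = (27−1)/(27+19−2) = 26/44 = 0.591.
Mean = 27/(27+19) = 27/46 = 0.587.
Squared-error loss ⇒ the optimal estimator is the posterior mean.

0.587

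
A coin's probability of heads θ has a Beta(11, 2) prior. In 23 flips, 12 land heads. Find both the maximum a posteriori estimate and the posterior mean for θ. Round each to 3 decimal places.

Posterior: Beta(11+12, 2+11) = Beta(23, 13).
Mode = (23−1)/(23+13−2) = 22/34 = 0.647.
Mean = 23/(23+13) = 23/36 = 0.639.
The posterior is left-skewed, so the mode exceeds the mean.

MAP = 0.647, posterior mean = 0.639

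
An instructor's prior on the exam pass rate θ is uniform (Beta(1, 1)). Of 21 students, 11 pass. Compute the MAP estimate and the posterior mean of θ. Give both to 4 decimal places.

MAP = 0.5238, posterior mean = 0.5217

Posterior: Beta(1+11, 1+10) = Beta(12, 11).
Mode = (12−1)/(12+11−2) = 11/21 = 0.5238.
Mean = 12/(12+11) = 12/23 = 0.5217.
The posterior is left-skewed, so the mode exceeds the mean.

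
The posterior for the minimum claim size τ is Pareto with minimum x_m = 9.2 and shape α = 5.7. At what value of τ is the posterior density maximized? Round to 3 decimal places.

The Pareto density is strictly decreasing on [x_m, ∞), so the mode is x_m = 9.200.
Mean = α·x_m/(α−1) = 5.7·9.2/4.7 = 11.157.
This is the posterior mode — the MAP estimate.

9.200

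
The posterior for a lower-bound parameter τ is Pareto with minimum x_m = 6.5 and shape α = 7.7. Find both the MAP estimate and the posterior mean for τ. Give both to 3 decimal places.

The Pareto density is strictly decreasing on [x_m, ∞), so the mode is x_m = 6.500.
Mean = α·x_m/(α−1) = 7.7·6.5/6.7 = 7.470.
Right-skewed posterior ⇒ mode < mean.

MAP = 6.500, posterior mean = 7.470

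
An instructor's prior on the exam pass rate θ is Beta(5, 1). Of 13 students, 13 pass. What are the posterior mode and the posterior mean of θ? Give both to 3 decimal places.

Posterior: Beta(5+13, 1+0) = Beta(18, 1).
Since β = 1 ≤ 1 and α > 1, the Beta density is monotone increasing on [0,1]; the mode is at 1.
Mean = 18/(18+1) = 0.947.
Mode > mean: the posterior has a left tail.

MAP = 1.000, posterior mean = 0.947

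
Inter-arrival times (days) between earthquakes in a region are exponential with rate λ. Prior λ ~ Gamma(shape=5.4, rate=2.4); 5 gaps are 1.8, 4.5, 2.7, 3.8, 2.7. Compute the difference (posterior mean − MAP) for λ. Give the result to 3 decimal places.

Σ times = 15.5. Posterior: Gamma(shape = 5.4+5 = 10.4, rate = 2.4+15.5 = 17.9).
Mode = (α−1)/β = 9.4/17.9 = 0.525.
Mean = α/β = 10.4/17.9 = 0.581.
Difference = 0.581 − 0.525 = 0.056.
The mean is pulled above the mode by the posterior's right skew.

0.056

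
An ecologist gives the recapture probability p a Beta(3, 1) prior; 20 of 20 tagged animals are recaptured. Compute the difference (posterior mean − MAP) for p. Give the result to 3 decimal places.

-0.042

Posterior: Beta(3+20, 1+0) = Beta(23, 1).
Since β = 1 ≤ 1 and α > 1, the Beta density is monotone increasing on [0,1]; the mode is at 1.
Mean = 23/(23+1) = 0.958.
Difference = 0.958 − 1.000 = -0.042.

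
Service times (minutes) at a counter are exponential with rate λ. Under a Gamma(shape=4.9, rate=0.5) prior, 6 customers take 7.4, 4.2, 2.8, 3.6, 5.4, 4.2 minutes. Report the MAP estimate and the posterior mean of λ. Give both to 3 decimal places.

Σ times = 27.6. Posterior: Gamma(shape = 4.9+6 = 10.9, rate = 0.5+27.6 = 28.1).
Mode = (α−1)/β = 9.9/28.1 = 0.352.
Mean = α/β = 10.9/28.1 = 0.388.

MAP = 0.352, posterior mean = 0.388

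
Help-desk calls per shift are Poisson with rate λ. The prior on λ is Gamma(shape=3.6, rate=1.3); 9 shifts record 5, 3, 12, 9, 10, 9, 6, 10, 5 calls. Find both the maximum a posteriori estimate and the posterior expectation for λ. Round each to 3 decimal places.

Σ counts = 69. Posterior: Gamma(shape = 3.6+69 = 72.6, rate = 1.3+9 = 10.3).
Mode = (α−1)/β = 71.6/10.3 = 6.951.
Mean = α/β = 72.6/10.3 = 7.049.
Mean > mode: the posterior has a right tail.

maximum a posteriori estimate = 6.951, posterior expectation = 7.049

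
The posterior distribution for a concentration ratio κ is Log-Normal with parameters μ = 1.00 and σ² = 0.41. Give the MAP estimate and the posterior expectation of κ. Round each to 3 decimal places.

Mode = exp(μ − σ²) = exp(0.59) = 1.804.
Mean = exp(μ + σ²/2) = exp(1.205) = 3.337.

MAP = 1.804, posterior mean = 3.337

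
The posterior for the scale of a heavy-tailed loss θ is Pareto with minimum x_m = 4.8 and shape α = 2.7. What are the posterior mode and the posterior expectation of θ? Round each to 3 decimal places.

posterior mode = 4.800, posterior expectation = 7.624

The Pareto density is strictly decreasing on [x_m, ∞), so the mode is x_m = 4.800.
Mean = α·x_m/(α−1) = 2.7·4.8/1.7 = 7.624.
The mean is pulled above the mode by the posterior's right skew.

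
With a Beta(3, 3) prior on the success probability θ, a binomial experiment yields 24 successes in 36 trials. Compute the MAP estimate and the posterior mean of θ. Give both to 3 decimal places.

Posterior: Beta(3+24, 3+12) = Beta(27, 15).
Mode = (27−1)/(27+15−2) = 26/40 = 0.650.
Mean = 27/(27+15) = 27/42 = 0.643.
The mean is pulled below the mode by the posterior's left skew.

MAP = 0.650; posterior mean = 0.643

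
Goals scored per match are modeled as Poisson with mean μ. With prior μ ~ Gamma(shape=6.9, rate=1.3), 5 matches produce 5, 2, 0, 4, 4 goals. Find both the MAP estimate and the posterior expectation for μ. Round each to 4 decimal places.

MAP = 3.3175; posterior mean = 3.4762

Σ counts = 15. Posterior: Gamma(shape = 6.9+15 = 21.9, rate = 1.3+5 = 6.3).
Mode = (α−1)/β = 20.9/6.3 = 3.3175.
Mean = α/β = 21.9/6.3 = 3.4762.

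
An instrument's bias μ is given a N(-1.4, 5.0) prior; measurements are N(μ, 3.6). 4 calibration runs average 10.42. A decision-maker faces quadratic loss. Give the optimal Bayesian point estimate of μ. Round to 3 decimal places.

Posterior for μ is Normal. Precision-weighted mean: (1/5.0·-1.4 + 4/3.6·10.42) / (1/5.0 + 4/3.6) = 8.617.
A Normal posterior is symmetric, so mode = mean.
Quadratic loss ⇒ the optimal estimator is the posterior mean.

8.617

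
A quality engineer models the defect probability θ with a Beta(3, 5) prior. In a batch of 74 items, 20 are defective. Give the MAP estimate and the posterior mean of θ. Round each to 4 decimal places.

θ_MAP = 0.2750, E[θ|data] = 0.2805

Posterior: Beta(3+20, 5+54) = Beta(23, 59).
Mode = (23−1)/(23+59−2) = 22/80 = 0.2750.
Mean = 23/(23+59) = 23/82 = 0.2805.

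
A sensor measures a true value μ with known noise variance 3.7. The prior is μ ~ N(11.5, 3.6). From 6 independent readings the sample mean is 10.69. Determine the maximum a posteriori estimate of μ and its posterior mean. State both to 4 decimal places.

MAP = 10.8085; posterior mean = 10.8085

Posterior for μ is Normal. Precision-weighted mean: (1/3.6·11.5 + 6/3.7·10.69) / (1/3.6 + 6/3.7) = 10.8085.
A Normal posterior is symmetric, so mode = mean.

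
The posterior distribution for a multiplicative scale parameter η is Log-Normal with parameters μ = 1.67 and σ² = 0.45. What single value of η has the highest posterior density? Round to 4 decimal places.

Mode = exp(μ − σ²) = exp(1.22) = 3.3872.
Mean = exp(μ + σ²/2) = exp(1.895) = 6.6525.
This is the posterior mode — the MAP estimate.

3.3872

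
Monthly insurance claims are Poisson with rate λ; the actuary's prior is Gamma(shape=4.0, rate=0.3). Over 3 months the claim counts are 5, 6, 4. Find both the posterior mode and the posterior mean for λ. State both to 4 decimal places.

MAP: 5.4545. Posterior mean: 5.7576.

Σ counts = 15. Posterior: Gamma(shape = 4.0+15 = 19.0, rate = 0.3+3 = 3.3).
Mode = (α−1)/β = 18.0/3.3 = 5.4545.
Mean = α/β = 19.0/3.3 = 5.7576.
The posterior is right-skewed, so the mean exceeds the mode.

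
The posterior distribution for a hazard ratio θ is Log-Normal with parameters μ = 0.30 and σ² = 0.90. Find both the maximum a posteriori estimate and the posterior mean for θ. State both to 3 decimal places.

MAP = 0.549; posterior mean = 2.117

Mode = exp(μ − σ²) = exp(-0.60) = 0.549.
Mean = exp(μ + σ²/2) = exp(0.750) = 2.117.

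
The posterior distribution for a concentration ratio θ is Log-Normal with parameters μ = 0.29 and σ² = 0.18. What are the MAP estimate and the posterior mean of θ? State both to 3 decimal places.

Mode = exp(μ − σ²) = exp(0.11) = 1.116.
Mean = exp(μ + σ²/2) = exp(0.380) = 1.462.

MAP estimate = 1.116, posterior mean = 1.462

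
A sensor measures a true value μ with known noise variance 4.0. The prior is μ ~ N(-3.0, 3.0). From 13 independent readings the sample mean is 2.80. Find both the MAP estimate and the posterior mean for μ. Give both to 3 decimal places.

Posterior for μ is Normal. Precision-weighted mean: (1/3.0·-3.0 + 13/4.0·2.80) / (1/3.0 + 13/4.0) = 2.260.
A Normal posterior is symmetric, so mode = mean.

MAP: 2.260. Posterior mean: 2.260.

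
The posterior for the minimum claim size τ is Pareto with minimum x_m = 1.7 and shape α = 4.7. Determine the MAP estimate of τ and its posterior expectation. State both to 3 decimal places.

MAP = 1.700; posterior mean = 2.159

The Pareto density is strictly decreasing on [x_m, ∞), so the mode is x_m = 1.700.
Mean = α·x_m/(α−1) = 4.7·1.7/3.7 = 2.159.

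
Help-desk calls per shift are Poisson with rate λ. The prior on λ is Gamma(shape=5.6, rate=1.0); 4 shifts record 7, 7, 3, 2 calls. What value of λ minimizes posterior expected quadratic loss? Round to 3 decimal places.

Σ counts = 19. Posterior: Gamma(shape = 5.6+19 = 24.6, rate = 1.0+4 = 5.0).
Mode = (α−1)/β = 23.6/5.0 = 4.720.
Mean = α/β = 24.6/5.0 = 4.920.
Quadratic loss ⇒ the optimal estimator is the posterior mean.

4.920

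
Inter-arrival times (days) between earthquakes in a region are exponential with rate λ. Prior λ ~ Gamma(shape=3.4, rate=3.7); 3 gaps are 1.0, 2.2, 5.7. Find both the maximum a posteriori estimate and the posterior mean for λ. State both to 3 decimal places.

MAP = 0.429; posterior mean = 0.508

Σ times = 8.9. Posterior: Gamma(shape = 3.4+3 = 6.4, rate = 3.7+8.9 = 12.6).
Mode = (α−1)/β = 5.4/12.6 = 0.429.
Mean = α/β = 6.4/12.6 = 0.508.
Mean > mode: the posterior has a right tail.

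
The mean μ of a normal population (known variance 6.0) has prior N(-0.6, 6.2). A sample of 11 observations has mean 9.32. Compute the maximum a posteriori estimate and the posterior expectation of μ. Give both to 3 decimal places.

μ_MAP = 8.518, E[μ|data] = 8.518

Posterior for μ is Normal. Precision-weighted mean: (1/6.2·-0.6 + 11/6.0·9.32) / (1/6.2 + 11/6.0) = 8.518.
A Normal posterior is symmetric, so mode = mean.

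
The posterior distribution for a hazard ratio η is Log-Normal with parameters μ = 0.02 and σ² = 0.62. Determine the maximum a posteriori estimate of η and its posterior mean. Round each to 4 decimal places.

Mode = exp(μ − σ²) = exp(-0.60) = 0.5488.
Mean = exp(μ + σ²/2) = exp(0.330) = 1.3910.

MAP = 0.5488, posterior mean = 1.3910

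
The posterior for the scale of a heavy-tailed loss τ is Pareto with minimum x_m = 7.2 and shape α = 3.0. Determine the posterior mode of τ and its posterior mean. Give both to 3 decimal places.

MAP = 7.200, posterior mean = 10.800

The Pareto density is strictly decreasing on [x_m, ∞), so the mode is x_m = 7.200.
Mean = α·x_m/(α−1) = 3.0·7.2/2.0 = 10.800.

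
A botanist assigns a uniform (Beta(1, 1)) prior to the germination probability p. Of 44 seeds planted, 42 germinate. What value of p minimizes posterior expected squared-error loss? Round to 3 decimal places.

Posterior: Beta(1+42, 1+2) = Beta(43, 3).
Mode = (43−1)/(43+3−2) = 42/44 = 0.955.
With a flat prior the MAP equals the MLE, 42/44.
Mean = 43/(43+3) = 43/46 = 0.935.
Squared-error loss ⇒ the optimal estimator is the posterior mean.

0.935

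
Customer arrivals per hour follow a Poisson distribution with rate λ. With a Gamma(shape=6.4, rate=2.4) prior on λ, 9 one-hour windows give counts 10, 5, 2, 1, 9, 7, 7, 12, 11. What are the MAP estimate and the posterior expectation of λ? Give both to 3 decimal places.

Σ counts = 64. Posterior: Gamma(shape = 6.4+64 = 70.4, rate = 2.4+9 = 11.4).
Mode = (α−1)/β = 69.4/11.4 = 6.088.
Mean = α/β = 70.4/11.4 = 6.175.

MAP: 6.088. Posterior mean: 6.175.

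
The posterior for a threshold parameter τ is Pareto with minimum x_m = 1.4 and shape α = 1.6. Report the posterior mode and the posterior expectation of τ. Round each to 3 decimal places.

The Pareto density is strictly decreasing on [x_m, ∞), so the mode is x_m = 1.400.
Mean = α·x_m/(α−1) = 1.6·1.4/0.6 = 3.733.

posterior mode = 1.400, posterior expectation = 3.733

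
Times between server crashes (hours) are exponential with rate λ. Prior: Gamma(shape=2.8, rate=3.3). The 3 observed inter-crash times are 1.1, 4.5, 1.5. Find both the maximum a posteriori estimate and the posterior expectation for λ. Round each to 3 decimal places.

MAP = 0.462; posterior mean = 0.558

Σ times = 7.1. Posterior: Gamma(shape = 2.8+3 = 5.8, rate = 3.3+7.1 = 10.4).
Mode = (α−1)/β = 4.8/10.4 = 0.462.
Mean = α/β = 5.8/10.4 = 0.558.
The mean is pulled above the mode by the posterior's right skew.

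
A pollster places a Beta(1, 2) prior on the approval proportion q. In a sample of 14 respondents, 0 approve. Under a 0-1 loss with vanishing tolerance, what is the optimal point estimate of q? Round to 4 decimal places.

Posterior: Beta(1+0, 2+14) = Beta(1, 16).
Since α = 1 ≤ 1 and β > 1, the Beta density is monotone decreasing on [0,1]; the mode is at 0.
Mean = 1/(1+16) = 0.0588.
This is the posterior mode — the MAP estimate.

0.0000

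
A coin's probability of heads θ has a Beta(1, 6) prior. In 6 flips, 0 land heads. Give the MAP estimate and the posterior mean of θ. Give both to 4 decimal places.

MAP = 0.0000, posterior mean = 0.0769

Posterior: Beta(1+0, 6+6) = Beta(1, 12).
Since α = 1 ≤ 1 and β > 1, the Beta density is monotone decreasing on [0,1]; the mode is at 0.
Mean = 1/(1+12) = 0.0769.
The mean is pulled above the mode by the posterior's right skew.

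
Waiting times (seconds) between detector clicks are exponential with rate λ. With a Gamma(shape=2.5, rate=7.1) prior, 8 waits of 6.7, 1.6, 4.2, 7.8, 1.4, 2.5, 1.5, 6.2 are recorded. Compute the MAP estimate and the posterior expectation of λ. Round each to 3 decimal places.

MAP = 0.244, posterior mean = 0.269

Σ times = 31.9. Posterior: Gamma(shape = 2.5+8 = 10.5, rate = 7.1+31.9 = 39.0).
Mode = (α−1)/β = 9.5/39.0 = 0.244.
Mean = α/β = 10.5/39.0 = 0.269.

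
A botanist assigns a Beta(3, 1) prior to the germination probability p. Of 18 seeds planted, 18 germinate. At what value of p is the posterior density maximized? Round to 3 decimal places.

1.000

Posterior: Beta(3+18, 1+0) = Beta(21, 1).
Since β = 1 ≤ 1 and α > 1, the Beta density is monotone increasing on [0,1]; the mode is at 1.
Mean = 21/(21+1) = 0.955.
This is the posterior mode — the MAP estimate.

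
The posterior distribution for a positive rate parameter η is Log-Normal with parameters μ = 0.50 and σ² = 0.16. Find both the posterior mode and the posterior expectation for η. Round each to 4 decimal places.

posterior mode = 1.4049, posterior expectation = 1.7860

Mode = exp(μ − σ²) = exp(0.34) = 1.4049.
Mean = exp(μ + σ²/2) = exp(0.580) = 1.7860.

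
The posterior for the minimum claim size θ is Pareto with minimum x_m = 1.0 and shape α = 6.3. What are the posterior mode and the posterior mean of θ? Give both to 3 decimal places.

The Pareto density is strictly decreasing on [x_m, ∞), so the mode is x_m = 1.000.
Mean = α·x_m/(α−1) = 6.3·1.0/5.3 = 1.189.
Right-skewed posterior ⇒ mode < mean.

posterior mode = 1.000, posterior mean = 1.189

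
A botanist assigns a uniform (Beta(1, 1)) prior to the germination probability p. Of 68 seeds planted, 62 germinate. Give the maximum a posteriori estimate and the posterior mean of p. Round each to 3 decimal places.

Posterior: Beta(1+62, 1+6) = Beta(63, 7).
Mode = (63−1)/(63+7−2) = 62/68 = 0.912.
With a flat prior the MAP equals the MLE, 62/68.
Mean = 63/(63+7) = 63/70 = 0.900.
The mean is pulled below the mode by the posterior's left skew.

MAP = 0.912, posterior mean = 0.900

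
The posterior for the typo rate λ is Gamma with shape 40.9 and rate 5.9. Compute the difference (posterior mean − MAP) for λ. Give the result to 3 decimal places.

0.169

Mode = (α−1)/β = 39.9/5.9 = 6.763.
Mean = α/β = 40.9/5.9 = 6.932.
Difference = 6.932 − 6.763 = 0.169.
The posterior is right-skewed, so the mean exceeds the mode.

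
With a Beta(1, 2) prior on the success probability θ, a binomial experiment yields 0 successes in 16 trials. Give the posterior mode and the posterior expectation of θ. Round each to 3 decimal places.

θ_MAP = 0.000, E[θ|data] = 0.053

Posterior: Beta(1+0, 2+16) = Beta(1, 18).
Since α = 1 ≤ 1 and β > 1, the Beta density is monotone decreasing on [0,1]; the mode is at 0.
Mean = 1/(1+18) = 0.053.
The posterior is right-skewed, so the mean exceeds the mode.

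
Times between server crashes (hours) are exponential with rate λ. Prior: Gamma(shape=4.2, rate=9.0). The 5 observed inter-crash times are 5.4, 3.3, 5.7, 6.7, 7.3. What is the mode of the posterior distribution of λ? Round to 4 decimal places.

0.2193

Σ times = 28.4. Posterior: Gamma(shape = 4.2+5 = 9.2, rate = 9.0+28.4 = 37.4).
Mode = (α−1)/β = 8.2/37.4 = 0.2193.
Mean = α/β = 9.2/37.4 = 0.2460.
This is the posterior mode — the MAP estimate.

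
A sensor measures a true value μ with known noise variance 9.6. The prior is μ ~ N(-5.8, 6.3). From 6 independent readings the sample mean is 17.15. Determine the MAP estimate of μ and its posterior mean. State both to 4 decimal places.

MAP = 12.5019; posterior mean = 12.5019

Posterior for μ is Normal. Precision-weighted mean: (1/6.3·-5.8 + 6/9.6·17.15) / (1/6.3 + 6/9.6) = 12.5019.
A Normal posterior is symmetric, so mode = mean.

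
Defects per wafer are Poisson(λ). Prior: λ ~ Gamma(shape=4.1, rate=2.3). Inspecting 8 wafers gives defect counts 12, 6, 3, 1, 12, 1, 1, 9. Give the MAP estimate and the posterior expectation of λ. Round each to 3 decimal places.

λ_MAP = 4.670, E[λ|data] = 4.767

Σ counts = 45. Posterior: Gamma(shape = 4.1+45 = 49.1, rate = 2.3+8 = 10.3).
Mode = (α−1)/β = 48.1/10.3 = 4.670.
Mean = α/β = 49.1/10.3 = 4.767.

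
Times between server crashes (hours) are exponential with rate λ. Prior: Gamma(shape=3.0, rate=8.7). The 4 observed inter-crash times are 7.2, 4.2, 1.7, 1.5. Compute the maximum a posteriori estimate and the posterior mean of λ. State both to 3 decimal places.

Σ times = 14.6. Posterior: Gamma(shape = 3.0+4 = 7.0, rate = 8.7+14.6 = 23.3).
Mode = (α−1)/β = 6.0/23.3 = 0.258.
Mean = α/β = 7.0/23.3 = 0.300.
The posterior is right-skewed, so the mean exceeds the mode.

maximum a posteriori estimate = 0.258, posterior mean = 0.300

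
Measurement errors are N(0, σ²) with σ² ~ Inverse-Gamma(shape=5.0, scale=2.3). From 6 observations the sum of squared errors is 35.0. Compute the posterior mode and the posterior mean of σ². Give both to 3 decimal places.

σ²_MAP = 2.200, E[σ²|data] = 2.829

Posterior: Inverse-Gamma(shape = 5.0+6/2 = 8.0, scale = 2.3+35.0/2 = 19.8).
Mode = β/(α+1) = 19.8/9.0 = 2.200.
Mean = β/(α−1) = 19.8/7.0 = 2.829.
The mean is pulled above the mode by the posterior's right skew.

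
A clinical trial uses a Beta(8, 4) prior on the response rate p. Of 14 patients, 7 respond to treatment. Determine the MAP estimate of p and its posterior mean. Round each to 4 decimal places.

Posterior: Beta(8+7, 4+7) = Beta(15, 11).
Mode = (15−1)/(15+11−2) = 14/24 = 0.5833.
Mean = 15/(15+11) = 15/26 = 0.5769.
Mode > mean: the posterior has a left tail.

MAP = 0.5833; posterior mean = 0.5769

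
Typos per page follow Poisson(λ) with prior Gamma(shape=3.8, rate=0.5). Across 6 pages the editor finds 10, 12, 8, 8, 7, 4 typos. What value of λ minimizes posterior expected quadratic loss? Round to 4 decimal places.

8.1231

Σ counts = 49. Posterior: Gamma(shape = 3.8+49 = 52.8, rate = 0.5+6 = 6.5).
Mode = (α−1)/β = 51.8/6.5 = 7.9692.
Mean = α/β = 52.8/6.5 = 8.1231.
Quadratic loss ⇒ the optimal estimator is the posterior mean.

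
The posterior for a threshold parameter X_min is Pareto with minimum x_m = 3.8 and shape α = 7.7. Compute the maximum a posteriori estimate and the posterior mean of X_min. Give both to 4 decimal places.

MAP = 3.8000, posterior mean = 4.3672

The Pareto density is strictly decreasing on [x_m, ∞), so the mode is x_m = 3.8000.
Mean = α·x_m/(α−1) = 7.7·3.8/6.7 = 4.3672.
The posterior is right-skewed, so the mean exceeds the mode.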